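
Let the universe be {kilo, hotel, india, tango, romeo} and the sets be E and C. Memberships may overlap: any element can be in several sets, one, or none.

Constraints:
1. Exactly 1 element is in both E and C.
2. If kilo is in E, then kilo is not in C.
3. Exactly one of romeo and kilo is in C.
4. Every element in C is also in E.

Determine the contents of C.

C = {romeo}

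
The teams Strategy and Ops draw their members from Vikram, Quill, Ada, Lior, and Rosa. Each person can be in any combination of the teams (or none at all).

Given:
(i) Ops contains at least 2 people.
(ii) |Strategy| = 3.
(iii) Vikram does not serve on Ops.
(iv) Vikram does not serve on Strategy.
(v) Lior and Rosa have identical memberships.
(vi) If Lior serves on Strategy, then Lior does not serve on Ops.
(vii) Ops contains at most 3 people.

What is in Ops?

Ops = {Ada, Quill}

From (iii): Vikram ∉ Ops.
From (iv): Vikram ∉ Strategy.
Suppose Quill ∉ Ops: no assignment then satisfies all the clues, so Quill ∈ Ops.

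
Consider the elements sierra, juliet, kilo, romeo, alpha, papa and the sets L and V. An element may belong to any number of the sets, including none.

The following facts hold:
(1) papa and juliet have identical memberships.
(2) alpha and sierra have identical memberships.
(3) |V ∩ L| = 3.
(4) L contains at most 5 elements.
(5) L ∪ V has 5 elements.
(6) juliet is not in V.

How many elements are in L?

5

From (6): juliet ∉ V.
(1): papa matches juliet: papa ∉ V.
Suppose sierra ∉ L: no assignment then satisfies all the clues, so sierra ∈ L.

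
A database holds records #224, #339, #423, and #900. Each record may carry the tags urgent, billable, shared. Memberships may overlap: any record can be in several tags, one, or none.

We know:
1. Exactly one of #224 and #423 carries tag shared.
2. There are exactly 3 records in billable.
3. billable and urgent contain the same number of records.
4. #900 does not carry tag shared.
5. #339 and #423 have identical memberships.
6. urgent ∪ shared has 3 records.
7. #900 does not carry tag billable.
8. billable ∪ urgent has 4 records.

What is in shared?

shared = {#339, #423}

From (4): #900 ∉ shared.
From (7): #900 ∉ billable.
(2): only 3 candidates remain for billable, so all are in.
Suppose #224 ∈ shared: no assignment then satisfies all the clues, so #224 ∉ shared.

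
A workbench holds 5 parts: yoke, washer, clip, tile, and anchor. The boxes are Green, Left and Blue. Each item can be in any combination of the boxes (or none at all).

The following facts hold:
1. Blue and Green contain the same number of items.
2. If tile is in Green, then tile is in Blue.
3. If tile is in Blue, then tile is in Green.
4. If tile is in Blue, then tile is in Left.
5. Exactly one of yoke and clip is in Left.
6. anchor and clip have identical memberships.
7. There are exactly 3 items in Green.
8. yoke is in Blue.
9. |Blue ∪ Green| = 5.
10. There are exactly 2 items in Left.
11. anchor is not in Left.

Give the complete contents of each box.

Green = {anchor, clip, tile}; Left = {tile, yoke}; Blue = {tile, washer, yoke}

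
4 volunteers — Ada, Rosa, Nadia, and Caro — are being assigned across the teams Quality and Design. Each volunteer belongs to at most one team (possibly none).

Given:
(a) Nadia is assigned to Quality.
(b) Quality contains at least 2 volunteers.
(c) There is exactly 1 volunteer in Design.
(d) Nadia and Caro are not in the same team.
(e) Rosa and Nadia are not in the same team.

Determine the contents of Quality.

Quality = {Ada, Nadia}

From (a): Nadia ∈ Quality.
(d): Caro ∉ Quality.
(e): Rosa ∉ Quality.
(b): only 2 candidates remain for Quality, so all are in.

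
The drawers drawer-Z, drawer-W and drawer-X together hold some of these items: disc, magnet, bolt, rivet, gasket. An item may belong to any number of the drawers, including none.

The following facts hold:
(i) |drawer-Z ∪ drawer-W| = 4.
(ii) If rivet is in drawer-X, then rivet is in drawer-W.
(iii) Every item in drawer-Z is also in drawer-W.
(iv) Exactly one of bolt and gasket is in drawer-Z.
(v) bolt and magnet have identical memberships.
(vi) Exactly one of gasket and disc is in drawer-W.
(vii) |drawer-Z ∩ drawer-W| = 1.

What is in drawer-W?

drawer-W = {bolt, gasket, magnet, rivet}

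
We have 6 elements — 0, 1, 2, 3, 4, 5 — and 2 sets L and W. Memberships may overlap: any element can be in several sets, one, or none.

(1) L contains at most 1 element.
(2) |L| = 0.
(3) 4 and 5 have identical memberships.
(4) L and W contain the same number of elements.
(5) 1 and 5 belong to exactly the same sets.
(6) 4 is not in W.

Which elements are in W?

W = {}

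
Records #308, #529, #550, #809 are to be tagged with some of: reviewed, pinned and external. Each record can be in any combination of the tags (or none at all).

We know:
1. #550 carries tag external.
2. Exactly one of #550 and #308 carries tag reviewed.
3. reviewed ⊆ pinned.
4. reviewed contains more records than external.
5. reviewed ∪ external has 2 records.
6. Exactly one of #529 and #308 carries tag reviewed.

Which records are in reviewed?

reviewed = {#529, #550}

From (1): #550 ∈ external.
Suppose #308 ∈ reviewed: no assignment then satisfies all the clues, so #308 ∉ reviewed.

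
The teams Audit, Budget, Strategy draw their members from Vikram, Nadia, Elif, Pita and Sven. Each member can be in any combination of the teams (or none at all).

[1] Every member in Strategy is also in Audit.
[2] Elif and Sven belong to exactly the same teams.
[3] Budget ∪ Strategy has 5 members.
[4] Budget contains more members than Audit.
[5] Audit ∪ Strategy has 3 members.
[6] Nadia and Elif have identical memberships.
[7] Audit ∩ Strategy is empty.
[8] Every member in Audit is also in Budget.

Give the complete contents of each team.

Audit = {Elif, Nadia, Sven}; Budget = {Elif, Nadia, Pita, Sven, Vikram}; Strategy = {}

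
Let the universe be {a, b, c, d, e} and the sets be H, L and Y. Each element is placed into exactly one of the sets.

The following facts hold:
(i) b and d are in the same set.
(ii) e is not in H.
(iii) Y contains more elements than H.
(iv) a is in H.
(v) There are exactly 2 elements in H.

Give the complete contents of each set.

H = {a, c}; L = {}; Y = {b, d, e}

From (ii): e ∉ H.
From (iv): a ∈ H.
Suppose b ∈ H: no assignment then satisfies all the clues, so b ∉ H.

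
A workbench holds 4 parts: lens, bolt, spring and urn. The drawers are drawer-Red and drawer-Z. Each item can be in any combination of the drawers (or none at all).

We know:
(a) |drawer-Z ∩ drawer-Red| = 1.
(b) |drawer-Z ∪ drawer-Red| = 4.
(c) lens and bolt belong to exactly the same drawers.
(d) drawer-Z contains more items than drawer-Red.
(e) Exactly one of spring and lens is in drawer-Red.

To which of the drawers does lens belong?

lens: drawer-Z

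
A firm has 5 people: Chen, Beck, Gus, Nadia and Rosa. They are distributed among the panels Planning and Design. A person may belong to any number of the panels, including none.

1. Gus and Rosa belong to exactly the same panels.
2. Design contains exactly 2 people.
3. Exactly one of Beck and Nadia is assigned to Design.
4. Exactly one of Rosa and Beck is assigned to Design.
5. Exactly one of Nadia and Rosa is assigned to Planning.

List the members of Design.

Design = {Beck, Chen}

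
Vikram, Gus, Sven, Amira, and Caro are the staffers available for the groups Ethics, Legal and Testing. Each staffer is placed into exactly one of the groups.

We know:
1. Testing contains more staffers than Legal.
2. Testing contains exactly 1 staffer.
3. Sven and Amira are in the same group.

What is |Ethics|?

4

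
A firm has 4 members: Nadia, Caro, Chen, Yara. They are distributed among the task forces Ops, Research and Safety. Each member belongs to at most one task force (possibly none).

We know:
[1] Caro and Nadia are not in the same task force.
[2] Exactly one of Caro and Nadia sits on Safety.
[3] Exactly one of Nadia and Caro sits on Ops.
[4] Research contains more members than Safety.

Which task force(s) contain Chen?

Chen: Research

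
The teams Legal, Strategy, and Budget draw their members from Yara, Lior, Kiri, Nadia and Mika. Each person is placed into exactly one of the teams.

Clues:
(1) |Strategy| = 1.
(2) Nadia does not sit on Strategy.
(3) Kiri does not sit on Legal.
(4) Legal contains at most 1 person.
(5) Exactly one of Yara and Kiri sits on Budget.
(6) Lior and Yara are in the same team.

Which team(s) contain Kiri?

From (2): Nadia ∉ Strategy.
From (3): Kiri ∉ Legal.
Suppose Kiri ∉ Strategy: no assignment then satisfies all the clues, so Kiri ∈ Strategy.

Kiri: Strategy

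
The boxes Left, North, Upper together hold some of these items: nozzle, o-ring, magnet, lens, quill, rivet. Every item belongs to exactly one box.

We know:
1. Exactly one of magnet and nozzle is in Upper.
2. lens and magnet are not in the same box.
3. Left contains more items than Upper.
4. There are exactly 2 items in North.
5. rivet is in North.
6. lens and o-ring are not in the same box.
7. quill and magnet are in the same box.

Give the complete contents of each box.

Left = {magnet, o-ring, quill}; North = {lens, rivet}; Upper = {nozzle}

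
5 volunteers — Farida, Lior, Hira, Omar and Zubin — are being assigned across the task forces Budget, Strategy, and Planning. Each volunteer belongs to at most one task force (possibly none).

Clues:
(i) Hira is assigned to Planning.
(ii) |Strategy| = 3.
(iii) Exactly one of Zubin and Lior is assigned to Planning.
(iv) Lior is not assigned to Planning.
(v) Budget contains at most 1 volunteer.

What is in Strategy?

Strategy = {Farida, Lior, Omar}

From (i): Hira ∈ Planning.
From (iv): Lior ∉ Planning.
(iii) (exactly one): Zubin ∈ Planning.
(ii): only 3 candidates remain for Strategy, so all are in.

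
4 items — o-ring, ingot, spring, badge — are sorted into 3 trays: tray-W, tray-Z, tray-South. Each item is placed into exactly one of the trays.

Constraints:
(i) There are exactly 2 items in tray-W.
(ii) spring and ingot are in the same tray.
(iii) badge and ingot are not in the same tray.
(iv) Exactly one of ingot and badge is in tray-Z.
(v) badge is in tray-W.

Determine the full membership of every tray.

From (v): badge ∈ tray-W.
(iii): ingot ∉ tray-W.
(iv) (exactly one): ingot ∈ tray-Z.
(ii): spring matches ingot: spring ∉ tray-W.
(ii): spring matches ingot: spring ∈ tray-Z.
(i): only 2 candidates remain for tray-W, so all are in.

tray-W = {badge, o-ring}; tray-Z = {ingot, spring}; tray-South = {}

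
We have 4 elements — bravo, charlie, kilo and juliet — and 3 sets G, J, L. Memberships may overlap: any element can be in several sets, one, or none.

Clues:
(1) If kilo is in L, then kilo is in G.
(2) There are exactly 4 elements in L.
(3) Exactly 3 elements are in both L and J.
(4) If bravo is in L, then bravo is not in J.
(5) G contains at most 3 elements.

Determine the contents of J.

J = {charlie, juliet, kilo}

(2): only 4 candidates remain for L, so all are in.
(4): bravo ∉ J.
(1): kilo ∈ G.
Suppose charlie ∉ J: no assignment then satisfies all the clues, so charlie ∈ J.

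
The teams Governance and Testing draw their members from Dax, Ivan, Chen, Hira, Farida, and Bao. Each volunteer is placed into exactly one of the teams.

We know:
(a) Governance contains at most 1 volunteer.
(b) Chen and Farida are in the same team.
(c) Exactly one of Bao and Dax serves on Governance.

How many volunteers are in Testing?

5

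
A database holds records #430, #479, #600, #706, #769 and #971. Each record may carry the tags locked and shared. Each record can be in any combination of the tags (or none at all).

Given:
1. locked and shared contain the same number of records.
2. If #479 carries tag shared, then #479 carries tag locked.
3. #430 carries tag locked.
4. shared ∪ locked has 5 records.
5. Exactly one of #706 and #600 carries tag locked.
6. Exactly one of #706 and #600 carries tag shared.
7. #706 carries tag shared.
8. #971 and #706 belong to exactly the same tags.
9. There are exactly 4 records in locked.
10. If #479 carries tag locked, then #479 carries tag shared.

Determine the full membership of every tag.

locked = {#430, #479, #706, #971}; shared = {#479, #706, #769, #971}

From (3): #430 ∈ locked.
From (7): #706 ∈ shared.
(6) (exactly one): #600 ∉ shared.
(8): #971 matches #706: #971 ∈ shared.
Suppose #430 ∈ shared: no assignment then satisfies all the clues, so #430 ∉ shared.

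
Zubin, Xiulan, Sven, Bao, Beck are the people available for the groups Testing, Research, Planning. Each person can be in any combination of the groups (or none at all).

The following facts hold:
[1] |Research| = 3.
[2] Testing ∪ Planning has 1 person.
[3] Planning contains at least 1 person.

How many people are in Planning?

1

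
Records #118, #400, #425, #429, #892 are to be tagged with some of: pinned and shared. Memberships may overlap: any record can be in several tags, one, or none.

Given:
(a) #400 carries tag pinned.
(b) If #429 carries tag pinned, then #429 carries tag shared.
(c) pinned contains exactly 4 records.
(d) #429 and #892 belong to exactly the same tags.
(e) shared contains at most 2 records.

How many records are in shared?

2

From (a): #400 ∈ pinned.
Suppose #118 ∈ shared: no assignment then satisfies all the clues, so #118 ∉ shared.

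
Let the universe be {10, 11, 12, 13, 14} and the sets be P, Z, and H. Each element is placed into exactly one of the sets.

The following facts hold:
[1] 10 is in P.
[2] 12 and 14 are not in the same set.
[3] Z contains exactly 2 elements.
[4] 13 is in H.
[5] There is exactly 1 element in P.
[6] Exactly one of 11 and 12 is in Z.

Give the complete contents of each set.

P = {10}; Z = {11, 14}; H = {12, 13}

From (1): 10 ∈ P.
From (4): 13 ∈ H.
(5): P already has 1, so the rest are out.
Suppose 11 ∉ Z: no assignment then satisfies all the clues, so 11 ∈ Z.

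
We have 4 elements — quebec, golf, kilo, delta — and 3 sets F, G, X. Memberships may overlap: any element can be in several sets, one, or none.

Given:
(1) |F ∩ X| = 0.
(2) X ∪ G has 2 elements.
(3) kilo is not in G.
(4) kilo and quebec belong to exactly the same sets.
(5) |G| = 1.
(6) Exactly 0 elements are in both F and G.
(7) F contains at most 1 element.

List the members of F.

From (3): kilo ∉ G.
(4): quebec matches kilo: quebec ∉ G.
Suppose quebec ∈ F: no assignment then satisfies all the clues, so quebec ∉ F.

F = {}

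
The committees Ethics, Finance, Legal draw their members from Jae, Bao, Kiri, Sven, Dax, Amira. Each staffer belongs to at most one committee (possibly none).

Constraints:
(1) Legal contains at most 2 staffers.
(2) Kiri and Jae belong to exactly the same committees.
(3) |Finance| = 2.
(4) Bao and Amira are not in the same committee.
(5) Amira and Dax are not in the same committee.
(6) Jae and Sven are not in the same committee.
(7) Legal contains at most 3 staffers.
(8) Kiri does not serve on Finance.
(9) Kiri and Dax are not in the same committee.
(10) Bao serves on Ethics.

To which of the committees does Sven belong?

Sven: Finance

From (8): Kiri ∉ Finance.
From (10): Bao ∈ Ethics.
(2): Jae matches Kiri: Jae ∉ Finance.
(4): Amira ∉ Ethics.
Suppose Sven ∈ Ethics: no assignment then satisfies all the clues, so Sven ∉ Ethics.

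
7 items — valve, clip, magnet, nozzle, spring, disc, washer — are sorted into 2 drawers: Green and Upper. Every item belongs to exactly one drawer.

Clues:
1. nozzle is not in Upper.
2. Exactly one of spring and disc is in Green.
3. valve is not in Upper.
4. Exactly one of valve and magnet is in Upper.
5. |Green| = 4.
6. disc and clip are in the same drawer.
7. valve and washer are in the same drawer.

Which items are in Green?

From (1): nozzle ∉ Upper.
From (3): valve ∉ Upper.
(4) (exactly one): magnet ∈ Upper.
(7): washer matches valve: washer ∉ Upper.
Only one drawer left: valve ∈ Green.
Only one drawer left: nozzle ∈ Green.
Only one drawer left: washer ∈ Green.
Suppose clip ∈ Green: no assignment then satisfies all the clues, so clip ∉ Green.

Green = {nozzle, spring, valve, washer}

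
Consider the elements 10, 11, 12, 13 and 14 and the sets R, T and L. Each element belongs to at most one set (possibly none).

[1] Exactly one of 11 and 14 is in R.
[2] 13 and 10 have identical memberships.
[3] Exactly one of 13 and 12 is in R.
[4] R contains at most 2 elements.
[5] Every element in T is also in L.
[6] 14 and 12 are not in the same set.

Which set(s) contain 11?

11: R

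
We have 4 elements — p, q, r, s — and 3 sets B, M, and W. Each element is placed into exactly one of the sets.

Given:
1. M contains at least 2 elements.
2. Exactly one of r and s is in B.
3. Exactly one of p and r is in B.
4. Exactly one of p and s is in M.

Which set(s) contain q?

q: M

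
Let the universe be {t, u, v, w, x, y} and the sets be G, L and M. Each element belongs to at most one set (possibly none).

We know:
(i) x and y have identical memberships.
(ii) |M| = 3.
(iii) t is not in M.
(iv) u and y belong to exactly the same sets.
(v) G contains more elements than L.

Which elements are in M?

M = {u, x, y}

From (iii): t ∉ M.
Suppose u ∉ M: no assignment then satisfies all the clues, so u ∈ M.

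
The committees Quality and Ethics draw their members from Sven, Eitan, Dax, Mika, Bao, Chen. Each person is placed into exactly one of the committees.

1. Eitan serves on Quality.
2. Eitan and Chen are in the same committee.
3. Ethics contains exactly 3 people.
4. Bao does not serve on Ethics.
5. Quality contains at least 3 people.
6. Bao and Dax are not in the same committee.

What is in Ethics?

Ethics = {Dax, Mika, Sven}

From (1): Eitan ∈ Quality.
From (4): Bao ∉ Ethics.
(2): Chen matches Eitan: Chen ∈ Quality.
(3): only 3 candidates remain for Ethics, so all are in.
(5): only 3 candidates remain for Quality, so all are in.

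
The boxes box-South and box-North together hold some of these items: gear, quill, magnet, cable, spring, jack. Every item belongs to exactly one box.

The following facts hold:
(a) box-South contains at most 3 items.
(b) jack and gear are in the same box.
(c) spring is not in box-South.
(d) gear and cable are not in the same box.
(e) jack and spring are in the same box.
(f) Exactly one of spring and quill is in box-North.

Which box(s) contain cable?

cable: box-South

From (c): spring ∉ box-South.
(e): jack matches spring: jack ∉ box-South.
Only one box left: spring ∈ box-North.
Only one box left: jack ∈ box-North.
(b): gear matches jack: gear ∉ box-South.
(b): gear matches jack: gear ∈ box-North.
(d): cable ∉ box-North.
(f) (exactly one): quill ∉ box-North.
Only one box left: quill ∈ box-South.
Only one box left: cable ∈ box-South.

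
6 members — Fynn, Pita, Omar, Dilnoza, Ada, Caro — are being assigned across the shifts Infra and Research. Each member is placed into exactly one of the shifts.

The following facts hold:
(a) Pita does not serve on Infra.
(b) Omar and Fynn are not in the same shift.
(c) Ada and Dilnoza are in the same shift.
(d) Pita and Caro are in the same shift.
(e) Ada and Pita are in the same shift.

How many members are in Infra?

1

From (a): Pita ∉ Infra.
(d): Caro matches Pita: Caro ∉ Infra.
(e): Ada matches Pita: Ada ∉ Infra.
Only one shift left: Pita ∈ Research.
Only one shift left: Ada ∈ Research.
Only one shift left: Caro ∈ Research.
(c): Dilnoza matches Ada: Dilnoza ∉ Infra.
(c): Dilnoza matches Ada: Dilnoza ∈ Research.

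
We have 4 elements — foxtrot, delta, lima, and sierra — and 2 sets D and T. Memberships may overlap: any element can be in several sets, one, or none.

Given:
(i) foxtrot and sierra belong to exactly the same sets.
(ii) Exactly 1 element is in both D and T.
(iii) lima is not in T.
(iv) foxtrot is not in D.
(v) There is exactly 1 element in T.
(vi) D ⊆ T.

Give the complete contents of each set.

D = {delta}; T = {delta}

From (iii): lima ∉ T.
From (iv): foxtrot ∉ D.
(i): sierra matches foxtrot: sierra ∉ D.
(vi) contrapositive: lima ∉ D.
Suppose foxtrot ∈ T: no assignment then satisfies all the clues, so foxtrot ∉ T.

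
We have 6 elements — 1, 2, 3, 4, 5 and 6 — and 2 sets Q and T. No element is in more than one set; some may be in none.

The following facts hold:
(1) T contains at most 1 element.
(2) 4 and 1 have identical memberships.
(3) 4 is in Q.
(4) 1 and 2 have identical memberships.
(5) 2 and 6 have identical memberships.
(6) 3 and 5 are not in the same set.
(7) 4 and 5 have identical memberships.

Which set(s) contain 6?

6: Q

From (3): 4 ∈ Q.
(2): 1 matches 4: 1 ∈ Q.
(4): 2 matches 1: 2 ∈ Q.
(5): 6 matches 2: 6 ∈ Q.
(7): 5 matches 4: 5 ∈ Q.
(6): 3 ∉ Q.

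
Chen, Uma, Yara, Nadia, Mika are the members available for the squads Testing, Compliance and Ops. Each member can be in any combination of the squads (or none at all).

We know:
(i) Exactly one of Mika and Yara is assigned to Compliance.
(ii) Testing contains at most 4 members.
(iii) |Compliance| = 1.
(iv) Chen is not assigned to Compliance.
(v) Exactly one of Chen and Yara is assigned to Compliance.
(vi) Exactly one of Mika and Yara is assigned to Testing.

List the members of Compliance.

From (iv): Chen ∉ Compliance.
(v) (exactly one): Yara ∈ Compliance.
(i) (exactly one): Mika ∉ Compliance.
(iii): Compliance already has 1, so the rest are out.

Compliance = {Yara}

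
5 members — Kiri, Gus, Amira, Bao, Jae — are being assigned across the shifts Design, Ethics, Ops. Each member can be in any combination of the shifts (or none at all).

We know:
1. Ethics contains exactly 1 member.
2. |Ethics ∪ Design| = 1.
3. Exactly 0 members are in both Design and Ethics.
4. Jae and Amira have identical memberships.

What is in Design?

Design = {}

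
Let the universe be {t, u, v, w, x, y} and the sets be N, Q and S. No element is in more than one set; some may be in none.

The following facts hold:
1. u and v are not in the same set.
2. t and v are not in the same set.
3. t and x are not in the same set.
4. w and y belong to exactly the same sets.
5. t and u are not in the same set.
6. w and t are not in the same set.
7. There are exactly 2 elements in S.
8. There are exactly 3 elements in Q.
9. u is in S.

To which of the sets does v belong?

v: Q

From (9): u ∈ S.
(1): v ∉ S.
(5): t ∉ S.
Suppose v ∈ N: no assignment then satisfies all the clues, so v ∉ N.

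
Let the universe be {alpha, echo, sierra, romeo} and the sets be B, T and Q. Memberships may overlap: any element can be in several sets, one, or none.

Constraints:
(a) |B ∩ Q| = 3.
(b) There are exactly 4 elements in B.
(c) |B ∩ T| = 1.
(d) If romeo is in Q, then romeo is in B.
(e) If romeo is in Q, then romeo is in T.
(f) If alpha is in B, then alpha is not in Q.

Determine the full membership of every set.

B = {alpha, echo, romeo, sierra}; T = {romeo}; Q = {echo, romeo, sierra}

(b): only 4 candidates remain for B, so all are in.
(f): alpha ∉ Q.
Suppose alpha ∈ T: no assignment then satisfies all the clues, so alpha ∉ T.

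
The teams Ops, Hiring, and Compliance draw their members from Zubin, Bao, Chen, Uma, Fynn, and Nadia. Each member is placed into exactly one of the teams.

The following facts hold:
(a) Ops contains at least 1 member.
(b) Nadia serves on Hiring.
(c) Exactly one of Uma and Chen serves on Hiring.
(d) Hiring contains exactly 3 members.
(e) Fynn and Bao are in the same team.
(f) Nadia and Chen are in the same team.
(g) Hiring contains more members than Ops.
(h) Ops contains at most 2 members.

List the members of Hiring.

Hiring = {Chen, Nadia, Zubin}

From (b): Nadia ∈ Hiring.
(f): Chen matches Nadia: Chen ∉ Ops.
(f): Chen matches Nadia: Chen ∈ Hiring.
(c) (exactly one): Uma ∉ Hiring.
Suppose Zubin ∉ Hiring: no assignment then satisfies all the clues, so Zubin ∈ Hiring.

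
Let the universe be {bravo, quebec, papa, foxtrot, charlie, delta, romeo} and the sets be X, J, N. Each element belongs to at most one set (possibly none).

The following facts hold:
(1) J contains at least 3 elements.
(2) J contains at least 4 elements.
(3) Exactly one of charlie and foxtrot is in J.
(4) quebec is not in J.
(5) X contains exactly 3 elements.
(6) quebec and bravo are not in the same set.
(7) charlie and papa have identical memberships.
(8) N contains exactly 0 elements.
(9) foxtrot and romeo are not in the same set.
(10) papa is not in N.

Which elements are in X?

X = {delta, foxtrot, quebec}

From (4): quebec ∉ J.
From (10): papa ∉ N.
(7): charlie matches papa: charlie ∉ N.
(8): N already has 0, so the rest are out.
Suppose bravo ∈ X: no assignment then satisfies all the clues, so bravo ∉ X.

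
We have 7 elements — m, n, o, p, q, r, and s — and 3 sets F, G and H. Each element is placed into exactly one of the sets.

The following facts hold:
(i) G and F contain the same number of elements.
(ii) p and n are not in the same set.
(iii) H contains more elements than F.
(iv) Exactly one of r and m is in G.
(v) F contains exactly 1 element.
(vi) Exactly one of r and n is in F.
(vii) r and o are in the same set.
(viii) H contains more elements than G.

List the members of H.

H = {o, p, q, r, s}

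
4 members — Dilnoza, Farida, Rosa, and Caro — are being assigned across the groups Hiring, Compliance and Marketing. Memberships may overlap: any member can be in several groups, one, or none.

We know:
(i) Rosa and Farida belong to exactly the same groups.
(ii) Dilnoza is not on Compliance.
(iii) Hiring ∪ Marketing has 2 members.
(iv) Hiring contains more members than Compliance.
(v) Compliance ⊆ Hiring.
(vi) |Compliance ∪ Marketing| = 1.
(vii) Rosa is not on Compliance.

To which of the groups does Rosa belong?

Rosa: none

From (ii): Dilnoza ∉ Compliance.
From (vii): Rosa ∉ Compliance.
(i): Farida matches Rosa: Farida ∉ Compliance.
Suppose Rosa ∈ Hiring: no assignment then satisfies all the clues, so Rosa ∉ Hiring.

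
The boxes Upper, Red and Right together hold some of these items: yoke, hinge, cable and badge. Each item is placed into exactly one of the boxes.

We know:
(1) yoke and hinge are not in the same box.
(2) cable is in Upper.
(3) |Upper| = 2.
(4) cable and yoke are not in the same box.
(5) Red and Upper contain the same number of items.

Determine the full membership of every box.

Upper = {cable, hinge}; Red = {badge, yoke}; Right = {}

From (2): cable ∈ Upper.
(4): yoke ∉ Upper.
Suppose yoke ∉ Red: no assignment then satisfies all the clues, so yoke ∈ Red.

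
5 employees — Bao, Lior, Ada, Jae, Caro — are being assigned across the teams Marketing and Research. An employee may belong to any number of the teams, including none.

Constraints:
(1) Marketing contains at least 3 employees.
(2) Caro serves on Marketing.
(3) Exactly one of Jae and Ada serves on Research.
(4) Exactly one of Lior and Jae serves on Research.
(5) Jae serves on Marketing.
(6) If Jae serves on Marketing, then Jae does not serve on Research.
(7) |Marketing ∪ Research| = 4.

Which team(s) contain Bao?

Bao: none

From (2): Caro ∈ Marketing.
From (5): Jae ∈ Marketing.
(6): Jae ∉ Research.
(3) (exactly one): Ada ∈ Research.
(4) (exactly one): Lior ∈ Research.
Suppose Bao ∈ Marketing: no assignment then satisfies all the clues, so Bao ∉ Marketing.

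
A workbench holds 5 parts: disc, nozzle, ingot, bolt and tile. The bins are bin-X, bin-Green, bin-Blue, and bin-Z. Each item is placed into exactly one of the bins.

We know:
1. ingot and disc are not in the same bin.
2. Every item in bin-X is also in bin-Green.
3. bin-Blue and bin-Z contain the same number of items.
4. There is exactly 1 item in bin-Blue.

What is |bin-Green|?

3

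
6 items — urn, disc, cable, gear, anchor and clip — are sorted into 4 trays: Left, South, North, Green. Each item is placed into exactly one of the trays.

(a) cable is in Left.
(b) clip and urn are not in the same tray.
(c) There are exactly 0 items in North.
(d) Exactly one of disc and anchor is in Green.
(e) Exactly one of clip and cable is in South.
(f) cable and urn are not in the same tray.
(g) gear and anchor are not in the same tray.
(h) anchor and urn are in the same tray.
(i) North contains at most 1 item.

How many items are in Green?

From (a): cable ∈ Left.
(c): North already has 0, so the rest are out.
(e) (exactly one): clip ∈ South.
(f): urn ∉ Left.
(h): anchor matches urn: anchor ∉ Left.
(b): urn ∉ South.
(h): anchor matches urn: anchor ∉ South.
Only one tray left: urn ∈ Green.
Only one tray left: anchor ∈ Green.
(d) (exactly one): disc ∉ Green.
(g): gear ∉ Green.

2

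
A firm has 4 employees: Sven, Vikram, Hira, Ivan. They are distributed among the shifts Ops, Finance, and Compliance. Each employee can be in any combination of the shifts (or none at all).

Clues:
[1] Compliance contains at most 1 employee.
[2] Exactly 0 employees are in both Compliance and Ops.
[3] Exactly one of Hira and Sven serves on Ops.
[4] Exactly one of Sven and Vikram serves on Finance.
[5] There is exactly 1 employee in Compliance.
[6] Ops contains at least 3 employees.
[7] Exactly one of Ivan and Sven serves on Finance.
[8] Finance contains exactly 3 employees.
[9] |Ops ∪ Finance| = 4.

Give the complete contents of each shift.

Ops = {Ivan, Sven, Vikram}; Finance = {Hira, Ivan, Vikram}; Compliance = {Hira}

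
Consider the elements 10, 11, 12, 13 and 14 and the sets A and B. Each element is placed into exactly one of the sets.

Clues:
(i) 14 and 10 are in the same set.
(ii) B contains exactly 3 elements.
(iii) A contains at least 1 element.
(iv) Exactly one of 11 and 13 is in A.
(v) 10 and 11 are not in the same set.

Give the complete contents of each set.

A = {11, 12}; B = {10, 13, 14}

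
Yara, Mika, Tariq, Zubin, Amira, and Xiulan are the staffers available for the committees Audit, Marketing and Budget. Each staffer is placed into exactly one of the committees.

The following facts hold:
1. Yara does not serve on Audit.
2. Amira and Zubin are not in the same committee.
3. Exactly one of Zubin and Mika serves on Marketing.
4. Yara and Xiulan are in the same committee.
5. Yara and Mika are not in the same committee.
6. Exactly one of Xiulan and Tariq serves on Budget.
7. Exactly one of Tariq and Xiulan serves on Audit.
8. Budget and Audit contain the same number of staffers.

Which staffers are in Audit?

Audit = {Tariq, Zubin}

From (1): Yara ∉ Audit.
(4): Xiulan matches Yara: Xiulan ∉ Audit.
(7) (exactly one): Tariq ∈ Audit.
(6) (exactly one): Xiulan ∈ Budget.
(4): Yara matches Xiulan: Yara ∉ Marketing.
(4): Yara matches Xiulan: Yara ∈ Budget.
(5): Mika ∉ Budget.
Suppose Mika ∈ Audit: no assignment then satisfies all the clues, so Mika ∉ Audit.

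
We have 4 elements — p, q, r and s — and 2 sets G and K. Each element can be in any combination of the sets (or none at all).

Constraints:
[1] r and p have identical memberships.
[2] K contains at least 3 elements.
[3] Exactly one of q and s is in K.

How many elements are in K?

3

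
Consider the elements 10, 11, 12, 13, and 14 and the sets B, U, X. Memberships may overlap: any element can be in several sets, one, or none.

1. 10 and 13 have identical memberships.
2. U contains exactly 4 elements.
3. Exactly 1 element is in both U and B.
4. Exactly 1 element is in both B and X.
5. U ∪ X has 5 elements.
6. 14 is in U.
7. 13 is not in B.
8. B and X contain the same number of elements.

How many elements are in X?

2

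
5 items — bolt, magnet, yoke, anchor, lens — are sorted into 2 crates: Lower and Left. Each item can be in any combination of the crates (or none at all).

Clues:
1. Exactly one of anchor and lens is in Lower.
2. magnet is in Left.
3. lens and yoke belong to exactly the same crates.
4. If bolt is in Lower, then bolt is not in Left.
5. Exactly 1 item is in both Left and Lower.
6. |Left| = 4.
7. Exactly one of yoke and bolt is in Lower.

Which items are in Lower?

Lower = {anchor, bolt}

From (2): magnet ∈ Left.
Suppose bolt ∉ Lower: no assignment then satisfies all the clues, so bolt ∈ Lower.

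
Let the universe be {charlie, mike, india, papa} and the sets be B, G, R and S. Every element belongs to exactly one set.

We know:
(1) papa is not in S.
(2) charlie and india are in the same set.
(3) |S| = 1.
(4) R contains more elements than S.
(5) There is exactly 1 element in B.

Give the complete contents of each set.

B = {papa}; G = {}; R = {charlie, india}; S = {mike}

From (1): papa ∉ S.
Suppose charlie ∈ B: no assignment then satisfies all the clues, so charlie ∉ B.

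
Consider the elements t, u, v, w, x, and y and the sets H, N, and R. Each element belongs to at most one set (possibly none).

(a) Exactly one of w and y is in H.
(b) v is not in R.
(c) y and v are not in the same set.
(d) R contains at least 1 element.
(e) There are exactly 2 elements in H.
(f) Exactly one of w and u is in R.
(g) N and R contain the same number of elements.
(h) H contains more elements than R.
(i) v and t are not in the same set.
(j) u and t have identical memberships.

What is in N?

N = {v}

From (b): v ∉ R.
Suppose t ∈ N: no assignment then satisfies all the clues, so t ∉ N.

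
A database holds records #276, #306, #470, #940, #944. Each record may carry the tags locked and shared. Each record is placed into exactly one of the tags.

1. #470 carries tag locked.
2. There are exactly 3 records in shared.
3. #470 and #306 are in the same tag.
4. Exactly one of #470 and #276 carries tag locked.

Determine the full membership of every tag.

From (1): #470 ∈ locked.
(3): #306 matches #470: #306 ∈ locked.
(4) (exactly one): #276 ∉ locked.
Only one tag left: #276 ∈ shared.
(2): only 3 candidates remain for shared, so all are in.

locked = {#306, #470}; shared = {#276, #940, #944}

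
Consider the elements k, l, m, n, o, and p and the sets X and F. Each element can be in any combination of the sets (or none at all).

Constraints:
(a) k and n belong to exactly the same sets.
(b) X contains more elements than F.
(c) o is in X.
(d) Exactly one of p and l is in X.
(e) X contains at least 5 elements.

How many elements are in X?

5

From (c): o ∈ X.
Suppose k ∉ X: no assignment then satisfies all the clues, so k ∈ X.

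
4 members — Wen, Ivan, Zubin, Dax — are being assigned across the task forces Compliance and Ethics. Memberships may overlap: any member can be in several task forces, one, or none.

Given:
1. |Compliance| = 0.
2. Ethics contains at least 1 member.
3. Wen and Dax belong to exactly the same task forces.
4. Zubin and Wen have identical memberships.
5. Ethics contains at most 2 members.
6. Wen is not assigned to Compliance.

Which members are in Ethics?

From (6): Wen ∉ Compliance.
(1): Compliance already has 0, so the rest are out.
Suppose Wen ∈ Ethics: no assignment then satisfies all the clues, so Wen ∉ Ethics.

Ethics = {Ivan}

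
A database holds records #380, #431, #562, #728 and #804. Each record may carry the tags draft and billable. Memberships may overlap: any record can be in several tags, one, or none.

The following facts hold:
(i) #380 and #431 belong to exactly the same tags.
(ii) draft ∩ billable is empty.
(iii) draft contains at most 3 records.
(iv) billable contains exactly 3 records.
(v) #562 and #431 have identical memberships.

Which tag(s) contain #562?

#562: billable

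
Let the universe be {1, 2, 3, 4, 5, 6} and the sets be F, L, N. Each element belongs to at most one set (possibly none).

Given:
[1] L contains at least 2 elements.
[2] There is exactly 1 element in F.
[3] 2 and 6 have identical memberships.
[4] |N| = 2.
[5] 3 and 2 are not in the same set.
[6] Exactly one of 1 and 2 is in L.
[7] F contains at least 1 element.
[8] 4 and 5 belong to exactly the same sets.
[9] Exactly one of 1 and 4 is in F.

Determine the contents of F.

F = {1}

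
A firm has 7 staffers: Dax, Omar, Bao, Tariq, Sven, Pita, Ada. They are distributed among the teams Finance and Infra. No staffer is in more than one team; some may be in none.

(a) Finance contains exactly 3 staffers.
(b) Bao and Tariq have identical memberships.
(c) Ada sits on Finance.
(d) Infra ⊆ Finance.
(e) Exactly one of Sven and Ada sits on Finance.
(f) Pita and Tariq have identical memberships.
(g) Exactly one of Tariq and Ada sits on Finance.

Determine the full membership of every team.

Finance = {Ada, Dax, Omar}; Infra = {}

From (c): Ada ∈ Finance.
(e) (exactly one): Sven ∉ Finance.
(g) (exactly one): Tariq ∉ Finance.
(b): Bao matches Tariq: Bao ∉ Finance.
(d) contrapositive: Bao ∉ Infra.
(d) contrapositive: Tariq ∉ Infra.
(d) contrapositive: Sven ∉ Infra.
(f): Pita matches Tariq: Pita ∉ Finance.
(f): Pita matches Tariq: Pita ∉ Infra.
(a): only 3 candidates remain for Finance, so all are in.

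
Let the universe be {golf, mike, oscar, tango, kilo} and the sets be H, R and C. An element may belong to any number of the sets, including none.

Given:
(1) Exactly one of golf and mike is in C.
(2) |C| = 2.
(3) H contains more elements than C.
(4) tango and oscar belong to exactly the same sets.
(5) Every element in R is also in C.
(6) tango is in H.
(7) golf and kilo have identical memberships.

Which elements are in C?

C = {golf, kilo}

From (6): tango ∈ H.
(4): oscar matches tango: oscar ∈ H.
Suppose golf ∉ C: no assignment then satisfies all the clues, so golf ∈ C.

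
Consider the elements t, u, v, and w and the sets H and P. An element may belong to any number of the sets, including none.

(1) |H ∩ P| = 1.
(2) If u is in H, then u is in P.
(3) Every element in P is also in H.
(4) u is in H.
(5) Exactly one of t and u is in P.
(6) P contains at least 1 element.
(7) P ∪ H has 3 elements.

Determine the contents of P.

P = {u}

From (4): u ∈ H.
(2): u ∈ P.
(5) (exactly one): t ∉ P.
Suppose v ∈ P: no assignment then satisfies all the clues, so v ∉ P.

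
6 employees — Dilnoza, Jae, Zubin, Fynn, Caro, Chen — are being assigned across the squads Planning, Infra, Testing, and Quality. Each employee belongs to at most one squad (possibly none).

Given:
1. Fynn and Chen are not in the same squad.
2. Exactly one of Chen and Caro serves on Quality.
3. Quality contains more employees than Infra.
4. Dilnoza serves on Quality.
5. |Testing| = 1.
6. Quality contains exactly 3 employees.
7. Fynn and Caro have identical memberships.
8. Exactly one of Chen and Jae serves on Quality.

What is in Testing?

Testing = {Jae}

From (4): Dilnoza ∈ Quality.
Suppose Jae ∉ Testing: no assignment then satisfies all the clues, so Jae ∈ Testing.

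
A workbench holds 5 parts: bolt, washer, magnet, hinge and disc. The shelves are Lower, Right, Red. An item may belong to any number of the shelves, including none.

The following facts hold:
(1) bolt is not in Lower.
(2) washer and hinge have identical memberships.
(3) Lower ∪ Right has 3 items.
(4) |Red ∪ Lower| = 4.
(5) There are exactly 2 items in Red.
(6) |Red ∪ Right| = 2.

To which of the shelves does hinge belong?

hinge: Lower

From (1): bolt ∉ Lower.
Suppose hinge ∉ Lower: no assignment then satisfies all the clues, so hinge ∈ Lower.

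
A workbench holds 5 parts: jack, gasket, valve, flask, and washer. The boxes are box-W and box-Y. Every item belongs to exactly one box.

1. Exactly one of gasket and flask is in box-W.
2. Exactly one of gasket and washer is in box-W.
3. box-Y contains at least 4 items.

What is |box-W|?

1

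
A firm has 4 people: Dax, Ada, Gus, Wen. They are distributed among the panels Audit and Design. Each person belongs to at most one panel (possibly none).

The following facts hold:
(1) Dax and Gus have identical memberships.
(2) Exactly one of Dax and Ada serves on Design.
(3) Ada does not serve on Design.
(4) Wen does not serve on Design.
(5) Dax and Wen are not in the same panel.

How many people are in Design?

From (3): Ada ∉ Design.
From (4): Wen ∉ Design.
(2) (exactly one): Dax ∈ Design.
(1): Gus matches Dax: Gus ∉ Audit.
(1): Gus matches Dax: Gus ∈ Design.

2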